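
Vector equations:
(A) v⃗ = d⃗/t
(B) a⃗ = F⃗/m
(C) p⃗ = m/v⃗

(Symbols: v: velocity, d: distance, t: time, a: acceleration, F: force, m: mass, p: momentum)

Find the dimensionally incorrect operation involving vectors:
(C) p⃗ = m/v⃗

(A) v⃗ = d⃗/t: LHS [L T^-1], RHS [L T^-1] ✓ — displacement (vector) divided by time (scalar)
(B) a⃗ = F⃗/m: LHS [L T^-2], RHS [L T^-2] ✓ — force (vector) divided by mass (scalar)
(C) p⃗ = m/v⃗: LHS [L M T^-1], RHS [L^-1 M T] ✗ — momentum is mass times velocity; should be mv⃗ (and division by a vector is undefined)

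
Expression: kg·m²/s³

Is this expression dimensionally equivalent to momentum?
No

The expression kg·m²/s³ has dimensions [L^2 M T^-3], but momentum has dimensions [L M T^-1].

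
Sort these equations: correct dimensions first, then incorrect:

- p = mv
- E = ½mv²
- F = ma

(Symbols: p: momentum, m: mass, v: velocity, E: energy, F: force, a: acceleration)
Dimensionally correct: p = mv, E = ½mv², F = ma
Dimensionally incorrect: none
Ordered (correct first, then incorrect): p = mv, E = ½mv², F = ma

- p = mv: LHS [L M T^-1], RHS [L M T^-1] → correct ✓
- E = ½mv²: LHS [L^2 M T^-2], RHS [L^2 M T^-2] → correct ✓
- F = ma: LHS [L M T^-2], RHS [L M T^-2] → correct ✓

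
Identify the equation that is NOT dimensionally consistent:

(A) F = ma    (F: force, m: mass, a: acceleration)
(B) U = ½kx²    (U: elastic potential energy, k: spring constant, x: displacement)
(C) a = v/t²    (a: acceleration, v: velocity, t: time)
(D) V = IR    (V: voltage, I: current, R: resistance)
(C) a = v/t²

The equation (C) a = v/t² is dimensionally incorrect.

LHS (a): [L T^-2]
RHS (v/t²): [L T^-3] ✗

The dimensions do not match. The other three equations balance.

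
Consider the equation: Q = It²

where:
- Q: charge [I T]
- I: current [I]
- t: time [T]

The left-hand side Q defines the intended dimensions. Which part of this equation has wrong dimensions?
The right-hand side term It²

Q has dimensions [I T], but It² has dimensions [I T^2], so the term It² is dimensionally wrong for Q.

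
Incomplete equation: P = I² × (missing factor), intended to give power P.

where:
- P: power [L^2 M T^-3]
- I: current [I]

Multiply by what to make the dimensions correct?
R (resistance), dimensions [I^-2 L^2 M T^-3]

P has dimensions [L^2 M T^-3] and I² has dimensions [I^2].
The missing factor must have dimensions [L^2 M T^-3] / [I^2] = [I^-2 L^2 M T^-3], i.e. resistance (R).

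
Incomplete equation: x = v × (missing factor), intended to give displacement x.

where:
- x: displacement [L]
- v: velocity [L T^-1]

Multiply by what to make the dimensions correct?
t (time), dimensions [T]

x has dimensions [L] and v has dimensions [L T^-1].
The missing factor must have dimensions [L] / [L T^-1] = [T], i.e. time (t).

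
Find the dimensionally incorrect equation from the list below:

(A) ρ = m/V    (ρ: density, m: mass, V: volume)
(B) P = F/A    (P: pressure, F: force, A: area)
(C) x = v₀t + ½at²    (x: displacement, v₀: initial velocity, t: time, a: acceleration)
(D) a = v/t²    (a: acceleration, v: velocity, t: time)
(D) a = v/t²

The equation (D) a = v/t² is dimensionally incorrect.

LHS (a): [L T^-2]
RHS (v/t²): [L T^-3] ✗

The dimensions do not match. The other three equations balance.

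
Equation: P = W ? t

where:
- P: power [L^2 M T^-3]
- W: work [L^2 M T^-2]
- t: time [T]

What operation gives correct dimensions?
division (÷): P = W ÷ t

P [L^2 M T^-3]; W [L^2 M T^-2]; t [T].
W × t → [L^2 M T^-1] ✗
W ÷ t → [L^2 M T^-3] ✓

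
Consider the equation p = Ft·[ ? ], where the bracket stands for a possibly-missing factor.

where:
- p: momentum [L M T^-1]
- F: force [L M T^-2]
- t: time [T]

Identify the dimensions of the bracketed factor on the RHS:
Nothing is missing — the bracketed factor must be dimensionless.

p has dimensions [L M T^-1] and Ft already has dimensions [L M T^-1], so p = Ft is dimensionally complete.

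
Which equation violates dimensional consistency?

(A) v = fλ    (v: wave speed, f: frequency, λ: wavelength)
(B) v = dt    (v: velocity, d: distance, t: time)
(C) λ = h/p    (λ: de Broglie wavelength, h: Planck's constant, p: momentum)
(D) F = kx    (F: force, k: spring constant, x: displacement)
(B) v = dt

The equation (B) v = dt is dimensionally incorrect.

LHS (v): [L T^-1]
RHS (dt): [L T] ✗

The dimensions do not match. The other three equations balance.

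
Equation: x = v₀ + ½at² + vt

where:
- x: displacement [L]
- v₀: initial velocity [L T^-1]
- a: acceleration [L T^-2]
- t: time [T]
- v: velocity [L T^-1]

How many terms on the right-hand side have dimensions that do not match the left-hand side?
1

LHS x: [L]
- v₀: [L T^-1] ✗
- ½at²: [L] ✓
- vt: [L] ✓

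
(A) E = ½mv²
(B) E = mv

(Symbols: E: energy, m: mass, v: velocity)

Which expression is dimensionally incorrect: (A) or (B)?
(B)

(A) E = ½mv²: LHS [L^2 M T^-2], RHS [L^2 M T^-2] ✓
(B) E = mv: LHS [L^2 M T^-2], RHS [L M T^-1] ✗

Expression (B) E = mv is dimensionally incorrect.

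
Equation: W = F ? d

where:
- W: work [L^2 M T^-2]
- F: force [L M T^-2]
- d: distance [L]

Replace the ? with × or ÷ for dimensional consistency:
multiplication (×): W = F × d

W [L^2 M T^-2]; F [L M T^-2]; d [L].
F × d → [L^2 M T^-2] ✓
F ÷ d → [M T^-2] ✗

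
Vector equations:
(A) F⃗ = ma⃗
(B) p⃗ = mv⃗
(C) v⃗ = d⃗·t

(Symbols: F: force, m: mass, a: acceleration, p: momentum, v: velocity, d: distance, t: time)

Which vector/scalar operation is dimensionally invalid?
(C) v⃗ = d⃗·t

(A) F⃗ = ma⃗: LHS [L M T^-2], RHS [L M T^-2] ✓ — Force and acceleration are vectors, mass is a scalar
(B) p⃗ = mv⃗: LHS [L M T^-1], RHS [L M T^-1] ✓ — mass (scalar) times velocity (vector)
(C) v⃗ = d⃗·t: LHS [L T^-1], RHS [L T] ✗ — velocity is displacement per time; should be d⃗/t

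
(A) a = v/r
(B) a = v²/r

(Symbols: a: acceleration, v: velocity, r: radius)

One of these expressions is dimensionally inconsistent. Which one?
(A)

(A) a = v/r: LHS [L T^-2], RHS [T^-1] ✗
(B) a = v²/r: LHS [L T^-2], RHS [L T^-2] ✓

Expression (A) a = v/r is dimensionally incorrect.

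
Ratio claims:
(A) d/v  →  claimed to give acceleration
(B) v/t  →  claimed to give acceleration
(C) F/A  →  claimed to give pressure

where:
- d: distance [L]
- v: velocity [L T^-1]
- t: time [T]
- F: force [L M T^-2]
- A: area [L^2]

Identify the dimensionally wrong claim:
(A) d/v does not give acceleration

(A) d/v: [T] ≠ acceleration [L T^-2] ✗
(B) v/t: [L T^-2] = acceleration [L T^-2] ✓
(C) F/A: [L^-1 M T^-2] = pressure [L^-1 M T^-2] ✓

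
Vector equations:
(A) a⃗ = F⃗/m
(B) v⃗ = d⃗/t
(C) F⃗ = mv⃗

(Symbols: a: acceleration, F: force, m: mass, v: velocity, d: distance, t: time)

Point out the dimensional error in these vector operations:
(C) F⃗ = mv⃗

(A) a⃗ = F⃗/m: LHS [L T^-2], RHS [L T^-2] ✓ — force (vector) divided by mass (scalar)
(B) v⃗ = d⃗/t: LHS [L T^-1], RHS [L T^-1] ✓ — displacement (vector) divided by time (scalar)
(C) F⃗ = mv⃗: LHS [L M T^-2], RHS [L M T^-1] ✗ — mass times velocity is momentum, not force; should be ma⃗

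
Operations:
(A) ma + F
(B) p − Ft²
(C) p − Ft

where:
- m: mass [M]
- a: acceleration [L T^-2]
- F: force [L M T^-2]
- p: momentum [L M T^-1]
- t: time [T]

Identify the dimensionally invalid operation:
(B) p − Ft²

(A) ma + F: ma [L M T^-2] and F [L M T^-2] — same dimensions ✓
(B) p − Ft²: p [L M T^-1] and Ft² [L M] — different dimensions cannot be added/subtracted ✗
(C) p − Ft: p [L M T^-1] and Ft [L M T^-1] — same dimensions ✓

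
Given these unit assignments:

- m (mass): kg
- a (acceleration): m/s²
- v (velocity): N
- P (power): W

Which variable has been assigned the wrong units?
v

The variable v (velocity) should have units m/s, not N.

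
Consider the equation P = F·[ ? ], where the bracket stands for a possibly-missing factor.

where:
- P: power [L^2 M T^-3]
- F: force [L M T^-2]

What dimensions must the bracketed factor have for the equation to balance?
[L T^-1] — velocity (e.g. v)

P has dimensions [L^2 M T^-3]; F has dimensions [L M T^-2].
The bracketed factor must supply [L^2 M T^-3] / [L M T^-2] = [L T^-1].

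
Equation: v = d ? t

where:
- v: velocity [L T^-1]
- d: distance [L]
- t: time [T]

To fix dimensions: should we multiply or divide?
division (÷): v = d ÷ t

v [L T^-1]; d [L]; t [T].
d × t → [L T] ✗
d ÷ t → [L T^-1] ✓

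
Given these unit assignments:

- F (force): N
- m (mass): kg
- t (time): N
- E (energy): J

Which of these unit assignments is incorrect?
t

The variable t (time) should have units s, not N.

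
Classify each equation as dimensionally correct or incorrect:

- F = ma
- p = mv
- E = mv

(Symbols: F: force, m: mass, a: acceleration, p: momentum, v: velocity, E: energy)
Dimensionally correct: F = ma, p = mv
Dimensionally incorrect: E = mv
Ordered (correct first, then incorrect): F = ma, p = mv, E = mv

- F = ma: LHS [L M T^-2], RHS [L M T^-2] → correct ✓
- p = mv: LHS [L M T^-1], RHS [L M T^-1] → correct ✓
- E = mv: LHS [L^2 M T^-2], RHS [L M T^-1] → incorrect ✗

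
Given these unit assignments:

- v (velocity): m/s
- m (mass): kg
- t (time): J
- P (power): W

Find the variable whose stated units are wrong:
t

The variable t (time) should have units s, not J.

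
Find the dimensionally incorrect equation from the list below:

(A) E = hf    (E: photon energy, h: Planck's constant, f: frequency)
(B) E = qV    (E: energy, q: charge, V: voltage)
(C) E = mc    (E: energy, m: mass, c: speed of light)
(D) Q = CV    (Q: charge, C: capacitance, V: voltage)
(C) E = mc

The equation (C) E = mc is dimensionally incorrect.

LHS (E): [L^2 M T^-2]
RHS (mc): [L M T^-1] ✗

The dimensions do not match. The other three equations balance.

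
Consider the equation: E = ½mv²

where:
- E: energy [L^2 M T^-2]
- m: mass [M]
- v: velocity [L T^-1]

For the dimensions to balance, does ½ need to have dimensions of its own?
No

E has dimensions [L^2 M T^-2] and mv² already has dimensions [L^2 M T^-2], so the equation balances without ½ contributing any dimensions. ½ is a pure (dimensionless) number; changing or removing it would not affect dimensional consistency.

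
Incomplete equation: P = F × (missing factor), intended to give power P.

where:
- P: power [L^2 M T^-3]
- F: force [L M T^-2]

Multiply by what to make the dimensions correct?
v (velocity), dimensions [L T^-1]

P has dimensions [L^2 M T^-3] and F has dimensions [L M T^-2].
The missing factor must have dimensions [L^2 M T^-3] / [L M T^-2] = [L T^-1], i.e. velocity (v).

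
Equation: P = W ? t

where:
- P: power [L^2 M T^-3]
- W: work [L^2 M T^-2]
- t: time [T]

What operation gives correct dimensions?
division (÷): P = W ÷ t

P [L^2 M T^-3]; W [L^2 M T^-2]; t [T].
W × t → [L^2 M T^-1] ✗
W ÷ t → [L^2 M T^-3] ✓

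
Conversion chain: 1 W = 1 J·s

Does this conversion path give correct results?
The chain is incorrect (it contains an error).

Incorrect: Watt is J/s, not J·s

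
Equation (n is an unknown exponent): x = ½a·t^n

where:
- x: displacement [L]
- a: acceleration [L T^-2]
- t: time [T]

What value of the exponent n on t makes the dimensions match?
n = 2

x has dimensions [L]; t has dimensions [T].
The rest of the RHS has dimensions [L T^-2], so t^n must supply [T^2].
With n = 2: ½a·t^2 has dimensions [L], matching the LHS ✓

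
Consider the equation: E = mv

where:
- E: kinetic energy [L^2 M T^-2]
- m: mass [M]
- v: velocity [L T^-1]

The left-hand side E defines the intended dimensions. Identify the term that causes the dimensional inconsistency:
The right-hand side term mv

E has dimensions [L^2 M T^-2], but mv has dimensions [L M T^-1], so the term mv is dimensionally wrong for E.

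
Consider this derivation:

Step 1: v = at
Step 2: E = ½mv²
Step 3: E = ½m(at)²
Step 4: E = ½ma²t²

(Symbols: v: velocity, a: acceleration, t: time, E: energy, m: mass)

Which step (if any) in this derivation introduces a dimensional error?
No step introduces an error — all steps are dimensionally consistent.

Step 1: v = at → LHS [L T^-1], RHS [L T^-1] ✓
Step 2: E = ½mv² → LHS [L^2 M T^-2], RHS [L^2 M T^-2] ✓
Step 3: E = ½m(at)² → LHS [L^2 M T^-2], RHS [L^2 M T^-2] ✓
Step 4: E = ½ma²t² → LHS [L^2 M T^-2], RHS [L^2 M T^-2] ✓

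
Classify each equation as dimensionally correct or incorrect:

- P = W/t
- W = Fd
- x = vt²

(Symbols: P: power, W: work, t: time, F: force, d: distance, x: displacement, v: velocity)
Dimensionally correct: P = W/t, W = Fd
Dimensionally incorrect: x = vt²
Ordered (correct first, then incorrect): P = W/t, W = Fd, x = vt²

- P = W/t: LHS [L^2 M T^-3], RHS [L^2 M T^-3] → correct ✓
- W = Fd: LHS [L^2 M T^-2], RHS [L^2 M T^-2] → correct ✓
- x = vt²: LHS [L], RHS [L T] → incorrect ✗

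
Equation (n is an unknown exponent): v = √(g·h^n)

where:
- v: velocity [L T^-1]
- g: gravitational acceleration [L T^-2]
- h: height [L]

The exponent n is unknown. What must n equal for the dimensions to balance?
n = 1

v has dimensions [L T^-1]; h has dimensions [L].
With n = 1: √(g·h^1) has dimensions [L T^-1], matching the LHS ✓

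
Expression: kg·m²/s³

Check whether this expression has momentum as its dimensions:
No

The expression kg·m²/s³ has dimensions [L^2 M T^-3], but momentum has dimensions [L M T^-1].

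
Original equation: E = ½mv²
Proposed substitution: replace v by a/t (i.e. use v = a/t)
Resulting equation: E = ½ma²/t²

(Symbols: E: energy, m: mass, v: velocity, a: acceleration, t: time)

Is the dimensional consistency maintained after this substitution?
No

[v] = [L T^-1] and [a/t] = [L T^-3]. These differ, so the substitution replaces a quantity by one of different dimensions and the result E = ½ma²/t² has LHS [L^2 M T^-2] vs RHS [L^2 M T^-6] — inconsistent.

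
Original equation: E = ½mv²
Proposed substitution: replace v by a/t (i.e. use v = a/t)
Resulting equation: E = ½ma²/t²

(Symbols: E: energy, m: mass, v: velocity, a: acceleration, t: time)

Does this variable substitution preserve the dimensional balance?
No

[v] = [L T^-1] and [a/t] = [L T^-3]. These differ, so the substitution replaces a quantity by one of different dimensions and the result E = ½ma²/t² has LHS [L^2 M T^-2] vs RHS [L^2 M T^-6] — inconsistent.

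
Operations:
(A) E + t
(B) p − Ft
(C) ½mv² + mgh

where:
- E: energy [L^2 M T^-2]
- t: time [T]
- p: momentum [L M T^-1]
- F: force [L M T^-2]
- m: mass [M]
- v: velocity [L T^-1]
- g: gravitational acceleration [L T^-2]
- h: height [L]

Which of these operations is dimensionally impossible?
(A) E + t

(A) E + t: E [L^2 M T^-2] and t [T] — different dimensions cannot be added/subtracted ✗
(B) p − Ft: p [L M T^-1] and Ft [L M T^-1] — same dimensions ✓
(C) ½mv² + mgh: ½mv² [L^2 M T^-2] and mgh [L^2 M T^-2] — same dimensions ✓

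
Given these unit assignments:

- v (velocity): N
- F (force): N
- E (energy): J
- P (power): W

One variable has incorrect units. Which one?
v

The variable v (velocity) should have units m/s, not N.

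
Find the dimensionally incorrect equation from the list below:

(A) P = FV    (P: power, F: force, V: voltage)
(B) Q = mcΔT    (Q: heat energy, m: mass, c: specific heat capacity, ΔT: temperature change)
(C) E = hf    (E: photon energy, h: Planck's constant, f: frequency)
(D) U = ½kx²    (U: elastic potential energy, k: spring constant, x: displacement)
(A) P = FV

The equation (A) P = FV is dimensionally incorrect.

LHS (P): [L^2 M T^-3]
RHS (FV): [I^-1 L^3 M^2 T^-5] ✗

The dimensions do not match. The other three equations balance.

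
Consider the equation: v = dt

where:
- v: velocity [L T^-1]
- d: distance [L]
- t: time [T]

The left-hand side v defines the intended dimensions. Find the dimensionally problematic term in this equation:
The right-hand side term dt

v has dimensions [L T^-1], but dt has dimensions [L T], so the term dt is dimensionally wrong for v.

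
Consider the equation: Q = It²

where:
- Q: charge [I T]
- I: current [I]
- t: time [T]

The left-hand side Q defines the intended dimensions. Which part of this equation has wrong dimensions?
The right-hand side term It²

Q has dimensions [I T], but It² has dimensions [I T^2], so the term It² is dimensionally wrong for Q.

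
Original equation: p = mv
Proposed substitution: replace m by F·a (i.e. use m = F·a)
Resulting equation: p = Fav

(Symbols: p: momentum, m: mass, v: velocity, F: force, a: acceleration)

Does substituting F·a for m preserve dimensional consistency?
No

[m] = [M] and [F·a] = [L^2 M T^-4]. These differ, so the substitution replaces a quantity by one of different dimensions and the result p = Fav has LHS [L M T^-1] vs RHS [L^3 M T^-5] — inconsistent.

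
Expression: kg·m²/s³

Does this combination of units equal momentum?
No

The expression kg·m²/s³ has dimensions [L^2 M T^-3], but momentum has dimensions [L M T^-1].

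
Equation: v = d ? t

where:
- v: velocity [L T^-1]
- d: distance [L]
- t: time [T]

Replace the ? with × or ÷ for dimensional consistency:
division (÷): v = d ÷ t

v [L T^-1]; d [L]; t [T].
d × t → [L T] ✗
d ÷ t → [L T^-1] ✓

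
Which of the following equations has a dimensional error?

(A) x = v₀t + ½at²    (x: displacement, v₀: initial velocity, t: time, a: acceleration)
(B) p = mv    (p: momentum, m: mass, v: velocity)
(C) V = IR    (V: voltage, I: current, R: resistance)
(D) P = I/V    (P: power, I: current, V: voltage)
(D) P = I/V

The equation (D) P = I/V is dimensionally incorrect.

LHS (P): [L^2 M T^-3]
RHS (I/V): [I^2 L^-2 M^-1 T^3] ✗

The dimensions do not match. The other three equations balance.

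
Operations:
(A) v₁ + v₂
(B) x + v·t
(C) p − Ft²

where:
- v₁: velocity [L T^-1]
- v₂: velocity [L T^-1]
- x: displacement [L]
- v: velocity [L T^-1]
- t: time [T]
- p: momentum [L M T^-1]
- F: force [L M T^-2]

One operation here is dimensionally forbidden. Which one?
(C) p − Ft²

(A) v₁ + v₂: v₁ [L T^-1] and v₂ [L T^-1] — same dimensions ✓
(B) x + v·t: x [L] and v·t [L] — same dimensions ✓
(C) p − Ft²: p [L M T^-1] and Ft² [L M] — different dimensions cannot be added/subtracted ✗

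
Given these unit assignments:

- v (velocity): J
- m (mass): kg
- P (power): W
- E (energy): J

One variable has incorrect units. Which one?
v

The variable v (velocity) should have units m/s, not J.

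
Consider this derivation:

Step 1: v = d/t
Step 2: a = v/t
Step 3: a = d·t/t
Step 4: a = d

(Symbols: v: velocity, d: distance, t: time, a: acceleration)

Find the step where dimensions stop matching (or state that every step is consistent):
Step 3

Step 1: v = d/t → LHS [L T^-1], RHS [L T^-1] ✓
Step 2: a = v/t → LHS [L T^-2], RHS [L T^-2] ✓
Step 3: a = d·t/t → LHS [L T^-2], RHS [L] ✗

The first dimensional inconsistency appears in step 3: a = d·t/t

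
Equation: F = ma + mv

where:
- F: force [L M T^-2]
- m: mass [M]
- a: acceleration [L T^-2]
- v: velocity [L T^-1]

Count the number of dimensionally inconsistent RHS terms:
1

LHS F: [L M T^-2]
- ma: [L M T^-2] ✓
- mv: [L M T^-1] ✗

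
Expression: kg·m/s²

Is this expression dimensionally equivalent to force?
Yes

The expression kg·m/s² has dimensions [L M T^-2], which is exactly force [L M T^-2].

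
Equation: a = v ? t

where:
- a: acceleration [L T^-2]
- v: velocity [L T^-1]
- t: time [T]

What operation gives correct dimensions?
division (÷): a = v ÷ t

a [L T^-2]; v [L T^-1]; t [T].
v × t → [L] ✗
v ÷ t → [L T^-2] ✓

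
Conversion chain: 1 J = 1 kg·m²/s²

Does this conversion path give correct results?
The chain is correct (no errors).

Correct: Joule is defined as kg·m²/s²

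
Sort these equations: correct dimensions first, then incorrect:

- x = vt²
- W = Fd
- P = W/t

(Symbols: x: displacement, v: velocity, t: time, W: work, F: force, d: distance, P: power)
Dimensionally correct: W = Fd, P = W/t
Dimensionally incorrect: x = vt²
Ordered (correct first, then incorrect): W = Fd, P = W/t, x = vt²

- x = vt²: LHS [L], RHS [L T] → incorrect ✗
- W = Fd: LHS [L^2 M T^-2], RHS [L^2 M T^-2] → correct ✓
- P = W/t: LHS [L^2 M T^-3], RHS [L^2 M T^-3] → correct ✓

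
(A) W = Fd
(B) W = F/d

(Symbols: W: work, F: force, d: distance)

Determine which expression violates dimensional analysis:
(B)

(A) W = Fd: LHS [L^2 M T^-2], RHS [L^2 M T^-2] ✓
(B) W = F/d: LHS [L^2 M T^-2], RHS [M T^-2] ✗

Expression (B) W = F/d is dimensionally incorrect.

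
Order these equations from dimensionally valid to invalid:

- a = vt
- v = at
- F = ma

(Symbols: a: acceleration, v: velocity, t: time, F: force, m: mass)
Dimensionally correct: v = at, F = ma
Dimensionally incorrect: a = vt
Ordered (correct first, then incorrect): v = at, F = ma, a = vt

- a = vt: LHS [L T^-2], RHS [L] → incorrect ✗
- v = at: LHS [L T^-1], RHS [L T^-1] → correct ✓
- F = ma: LHS [L M T^-2], RHS [L M T^-2] → correct ✓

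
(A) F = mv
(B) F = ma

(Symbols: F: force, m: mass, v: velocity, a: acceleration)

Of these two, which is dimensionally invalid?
(A)

(A) F = mv: LHS [L M T^-2], RHS [L M T^-1] ✗
(B) F = ma: LHS [L M T^-2], RHS [L M T^-2] ✓

Expression (A) F = mv is dimensionally incorrect.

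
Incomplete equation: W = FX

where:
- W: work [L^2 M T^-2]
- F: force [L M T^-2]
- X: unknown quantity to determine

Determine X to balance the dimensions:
X = d (distance), dimensions [L]

W has dimensions [L^2 M T^-2]; the rest of the RHS (F) has dimensions [L M T^-2].
So X must have dimensions [L] — X = d (distance).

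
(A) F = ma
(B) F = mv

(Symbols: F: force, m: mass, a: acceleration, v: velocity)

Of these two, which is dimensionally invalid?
(B)

(A) F = ma: LHS [L M T^-2], RHS [L M T^-2] ✓
(B) F = mv: LHS [L M T^-2], RHS [L M T^-1] ✗

Expression (B) F = mv is dimensionally incorrect.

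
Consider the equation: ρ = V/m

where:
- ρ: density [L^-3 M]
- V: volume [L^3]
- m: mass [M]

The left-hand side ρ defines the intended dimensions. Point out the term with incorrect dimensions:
The right-hand side term V/m

ρ has dimensions [L^-3 M], but V/m has dimensions [L^3 M^-1], so the term V/m is dimensionally wrong for ρ.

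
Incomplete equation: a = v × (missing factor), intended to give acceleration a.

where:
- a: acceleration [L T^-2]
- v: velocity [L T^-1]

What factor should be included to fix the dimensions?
1/t (inverse time), dimensions [T^-1]

a has dimensions [L T^-2] and v has dimensions [L T^-1].
The missing factor must have dimensions [L T^-2] / [L T^-1] = [T^-1], i.e. inverse time (1/t).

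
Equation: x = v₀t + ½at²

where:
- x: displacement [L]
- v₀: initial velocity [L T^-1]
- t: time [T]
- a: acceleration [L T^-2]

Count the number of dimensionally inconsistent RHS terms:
0

LHS x: [L]
- v₀t: [L] ✓
- ½at²: [L] ✓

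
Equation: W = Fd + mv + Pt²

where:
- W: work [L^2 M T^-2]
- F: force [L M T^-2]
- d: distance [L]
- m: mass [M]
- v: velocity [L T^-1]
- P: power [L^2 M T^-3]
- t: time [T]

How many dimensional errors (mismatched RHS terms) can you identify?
2

LHS W: [L^2 M T^-2]
- Fd: [L^2 M T^-2] ✓
- mv: [L M T^-1] ✗
- Pt²: [L^2 M T^-1] ✗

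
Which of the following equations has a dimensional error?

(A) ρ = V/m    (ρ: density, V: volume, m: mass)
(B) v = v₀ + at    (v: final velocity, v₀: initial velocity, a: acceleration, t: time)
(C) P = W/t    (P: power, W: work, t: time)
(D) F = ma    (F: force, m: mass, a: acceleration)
(A) ρ = V/m

The equation (A) ρ = V/m is dimensionally incorrect.

LHS (ρ): [L^-3 M]
RHS (V/m): [L^3 M^-1] ✗

The dimensions do not match. The other three equations balance.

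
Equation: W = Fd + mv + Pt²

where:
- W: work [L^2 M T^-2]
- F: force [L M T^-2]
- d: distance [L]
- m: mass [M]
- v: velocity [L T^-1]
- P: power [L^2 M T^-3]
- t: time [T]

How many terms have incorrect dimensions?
2

LHS W: [L^2 M T^-2]
- Fd: [L^2 M T^-2] ✓
- mv: [L M T^-1] ✗
- Pt²: [L^2 M T^-1] ✗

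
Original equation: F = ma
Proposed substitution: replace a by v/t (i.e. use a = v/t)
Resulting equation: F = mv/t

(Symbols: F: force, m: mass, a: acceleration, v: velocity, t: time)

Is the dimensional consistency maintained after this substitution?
Yes

[a] = [L T^-2] and [v/t] = [L T^-2]. These match, so the substitution replaces a quantity by one of the same dimensions and the result F = mv/t has LHS [L M T^-2] vs RHS [L M T^-2] — still consistent.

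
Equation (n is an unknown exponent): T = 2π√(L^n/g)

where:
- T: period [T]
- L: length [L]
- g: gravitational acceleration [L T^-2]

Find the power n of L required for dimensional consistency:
n = 1

T has dimensions [T]; L has dimensions [L].
With n = 1: 2π√(L^1/g) has dimensions [T], matching the LHS ✓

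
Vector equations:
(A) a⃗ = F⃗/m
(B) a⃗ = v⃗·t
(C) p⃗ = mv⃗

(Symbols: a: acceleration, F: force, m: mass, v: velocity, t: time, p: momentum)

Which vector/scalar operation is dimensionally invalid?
(B) a⃗ = v⃗·t

(A) a⃗ = F⃗/m: LHS [L T^-2], RHS [L T^-2] ✓ — force (vector) divided by mass (scalar)
(B) a⃗ = v⃗·t: LHS [L T^-2], RHS [L] ✗ — acceleration is velocity per time; should be v⃗/t
(C) p⃗ = mv⃗: LHS [L M T^-1], RHS [L M T^-1] ✓ — mass (scalar) times velocity (vector)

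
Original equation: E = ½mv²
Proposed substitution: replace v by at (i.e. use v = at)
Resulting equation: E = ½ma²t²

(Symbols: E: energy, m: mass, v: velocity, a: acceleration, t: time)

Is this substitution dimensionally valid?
Yes

[v] = [L T^-1] and [at] = [L T^-1]. These match, so the substitution replaces a quantity by one of the same dimensions and the result E = ½ma²t² has LHS [L^2 M T^-2] vs RHS [L^2 M T^-2] — still consistent.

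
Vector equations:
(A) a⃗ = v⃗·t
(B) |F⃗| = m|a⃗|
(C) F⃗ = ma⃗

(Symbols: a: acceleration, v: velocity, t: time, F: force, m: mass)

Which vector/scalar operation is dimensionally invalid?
(A) a⃗ = v⃗·t

(A) a⃗ = v⃗·t: LHS [L T^-2], RHS [L] ✗ — acceleration is velocity per time; should be v⃗/t
(B) |F⃗| = m|a⃗|: LHS [L M T^-2], RHS [L M T^-2] ✓ — magnitudes of vectors are scalars
(C) F⃗ = ma⃗: LHS [L M T^-2], RHS [L M T^-2] ✓ — Force and acceleration are vectors, mass is a scalar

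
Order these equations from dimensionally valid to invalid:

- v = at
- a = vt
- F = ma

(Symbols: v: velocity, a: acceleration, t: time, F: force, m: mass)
Dimensionally correct: v = at, F = ma
Dimensionally incorrect: a = vt
Ordered (correct first, then incorrect): v = at, F = ma, a = vt

- v = at: LHS [L T^-1], RHS [L T^-1] → correct ✓
- a = vt: LHS [L T^-2], RHS [L] → incorrect ✗
- F = ma: LHS [L M T^-2], RHS [L M T^-2] → correct ✓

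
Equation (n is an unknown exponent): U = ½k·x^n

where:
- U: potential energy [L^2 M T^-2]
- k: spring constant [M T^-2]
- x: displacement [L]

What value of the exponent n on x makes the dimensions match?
n = 2

U has dimensions [L^2 M T^-2]; x has dimensions [L].
The rest of the RHS has dimensions [M T^-2], so x^n must supply [L^2].
With n = 2: ½k·x^2 has dimensions [L^2 M T^-2], matching the LHS ✓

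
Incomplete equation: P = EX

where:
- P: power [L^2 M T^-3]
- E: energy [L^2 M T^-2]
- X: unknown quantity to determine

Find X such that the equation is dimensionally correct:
X = f (inverse time / frequency (1/t)), dimensions [T^-1]

P has dimensions [L^2 M T^-3]; the rest of the RHS (E) has dimensions [L^2 M T^-2].
So X must have dimensions [T^-1] — X = f (inverse time / frequency (1/t)).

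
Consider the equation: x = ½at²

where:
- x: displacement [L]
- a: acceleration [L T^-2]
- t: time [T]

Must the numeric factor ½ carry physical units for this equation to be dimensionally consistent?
No

x has dimensions [L] and at² already has dimensions [L], so the equation balances without ½ contributing any dimensions. ½ is a pure (dimensionless) number; changing or removing it would not affect dimensional consistency.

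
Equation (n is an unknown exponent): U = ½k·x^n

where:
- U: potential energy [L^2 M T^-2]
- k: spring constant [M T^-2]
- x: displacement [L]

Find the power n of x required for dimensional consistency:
n = 2

U has dimensions [L^2 M T^-2]; x has dimensions [L].
The rest of the RHS has dimensions [M T^-2], so x^n must supply [L^2].
With n = 2: ½k·x^2 has dimensions [L^2 M T^-2], matching the LHS ✓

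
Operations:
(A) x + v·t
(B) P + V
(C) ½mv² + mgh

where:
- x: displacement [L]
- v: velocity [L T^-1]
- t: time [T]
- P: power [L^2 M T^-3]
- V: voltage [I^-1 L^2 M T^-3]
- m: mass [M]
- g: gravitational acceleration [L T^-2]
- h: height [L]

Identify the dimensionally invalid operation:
(B) P + V

(A) x + v·t: x [L] and v·t [L] — same dimensions ✓
(B) P + V: P [L^2 M T^-3] and V [I^-1 L^2 M T^-3] — different dimensions cannot be added/subtracted ✗
(C) ½mv² + mgh: ½mv² [L^2 M T^-2] and mgh [L^2 M T^-2] — same dimensions ✓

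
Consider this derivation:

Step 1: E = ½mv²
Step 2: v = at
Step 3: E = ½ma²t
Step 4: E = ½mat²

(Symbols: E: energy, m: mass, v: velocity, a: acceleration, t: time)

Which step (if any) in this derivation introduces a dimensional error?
Step 3

Step 1: E = ½mv² → LHS [L^2 M T^-2], RHS [L^2 M T^-2] ✓
Step 2: v = at → LHS [L T^-1], RHS [L T^-1] ✓
Step 3: E = ½ma²t → LHS [L^2 M T^-2], RHS [L^2 M T^-3] ✗

The first dimensional inconsistency appears in step 3: E = ½ma²t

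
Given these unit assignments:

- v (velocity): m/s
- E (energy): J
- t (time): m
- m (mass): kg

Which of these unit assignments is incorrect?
t

The variable t (time) should have units s, not m.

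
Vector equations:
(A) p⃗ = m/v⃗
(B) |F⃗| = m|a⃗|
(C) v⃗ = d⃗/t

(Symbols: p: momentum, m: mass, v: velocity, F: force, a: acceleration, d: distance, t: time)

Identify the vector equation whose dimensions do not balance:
(A) p⃗ = m/v⃗

(A) p⃗ = m/v⃗: LHS [L M T^-1], RHS [L^-1 M T] ✗ — momentum is mass times velocity; should be mv⃗ (and division by a vector is undefined)
(B) |F⃗| = m|a⃗|: LHS [L M T^-2], RHS [L M T^-2] ✓ — magnitudes of vectors are scalars
(C) v⃗ = d⃗/t: LHS [L T^-1], RHS [L T^-1] ✓ — displacement (vector) divided by time (scalar)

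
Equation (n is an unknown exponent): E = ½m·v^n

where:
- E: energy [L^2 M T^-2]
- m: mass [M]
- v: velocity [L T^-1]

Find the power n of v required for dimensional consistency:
n = 2

E has dimensions [L^2 M T^-2]; v has dimensions [L T^-1].
The rest of the RHS has dimensions [M], so v^n must supply [L^2 T^-2].
With n = 2: ½m·v^2 has dimensions [L^2 M T^-2], matching the LHS ✓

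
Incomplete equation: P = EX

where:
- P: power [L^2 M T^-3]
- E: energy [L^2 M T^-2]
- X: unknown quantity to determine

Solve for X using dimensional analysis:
X = f (inverse time / frequency (1/t)), dimensions [T^-1]

P has dimensions [L^2 M T^-3]; the rest of the RHS (E) has dimensions [L^2 M T^-2].
So X must have dimensions [T^-1] — X = f (inverse time / frequency (1/t)).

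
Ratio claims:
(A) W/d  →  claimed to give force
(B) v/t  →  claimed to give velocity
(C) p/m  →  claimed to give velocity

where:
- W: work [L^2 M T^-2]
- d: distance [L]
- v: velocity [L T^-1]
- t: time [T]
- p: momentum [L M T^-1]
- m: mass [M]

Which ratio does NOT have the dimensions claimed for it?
(B) v/t does not give velocity

(A) W/d: [L M T^-2] = force [L M T^-2] ✓
(B) v/t: [L T^-2] ≠ velocity [L T^-1] ✗
(C) p/m: [L T^-1] = velocity [L T^-1] ✓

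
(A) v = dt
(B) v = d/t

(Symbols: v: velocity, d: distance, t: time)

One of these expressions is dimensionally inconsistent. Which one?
(A)

(A) v = dt: LHS [L T^-1], RHS [L T] ✗
(B) v = d/t: LHS [L T^-1], RHS [L T^-1] ✓

Expression (A) v = dt is dimensionally incorrect.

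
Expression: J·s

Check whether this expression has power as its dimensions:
No

The expression J·s has dimensions [L^2 M T^-1], but power has dimensions [L^2 M T^-3].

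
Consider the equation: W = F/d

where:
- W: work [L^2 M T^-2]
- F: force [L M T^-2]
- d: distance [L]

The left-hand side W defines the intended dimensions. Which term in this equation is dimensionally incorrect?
The right-hand side term F/d

W has dimensions [L^2 M T^-2], but F/d has dimensions [M T^-2], so the term F/d is dimensionally wrong for W.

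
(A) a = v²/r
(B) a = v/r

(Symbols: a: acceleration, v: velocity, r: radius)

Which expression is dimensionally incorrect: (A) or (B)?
(B)

(A) a = v²/r: LHS [L T^-2], RHS [L T^-2] ✓
(B) a = v/r: LHS [L T^-2], RHS [T^-1] ✗

Expression (B) a = v/r is dimensionally incorrect.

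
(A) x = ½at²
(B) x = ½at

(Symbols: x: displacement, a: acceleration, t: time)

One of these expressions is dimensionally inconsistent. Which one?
(B)

(A) x = ½at²: LHS [L], RHS [L] ✓
(B) x = ½at: LHS [L], RHS [L T^-1] ✗

Expression (B) x = ½at is dimensionally incorrect.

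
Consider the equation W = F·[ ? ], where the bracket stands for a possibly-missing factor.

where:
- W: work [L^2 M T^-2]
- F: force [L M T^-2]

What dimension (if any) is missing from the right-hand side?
[L] — length (e.g. a distance d)

W has dimensions [L^2 M T^-2]; F has dimensions [L M T^-2].
The bracketed factor must supply [L^2 M T^-2] / [L M T^-2] = [L].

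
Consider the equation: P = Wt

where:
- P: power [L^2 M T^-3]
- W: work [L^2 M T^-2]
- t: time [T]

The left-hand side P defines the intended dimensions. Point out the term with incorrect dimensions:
The right-hand side term Wt

P has dimensions [L^2 M T^-3], but Wt has dimensions [L^2 M T^-1], so the term Wt is dimensionally wrong for P.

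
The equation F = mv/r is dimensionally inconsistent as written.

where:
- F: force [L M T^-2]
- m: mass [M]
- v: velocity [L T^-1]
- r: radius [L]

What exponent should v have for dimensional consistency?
The exponent of v should be 2: F = mv^2/r

The LHS F has dimensions [L M T^-2]; v has dimensions [L T^-1].
As written, the RHS mv/r (exponent 1 on v) has dimensions [M T^-1], which does not match.
With exponent 2, the RHS mv^2/r has dimensions [L M T^-2], matching the LHS.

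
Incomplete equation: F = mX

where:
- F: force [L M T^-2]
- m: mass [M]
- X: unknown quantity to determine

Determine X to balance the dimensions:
X = a (acceleration), dimensions [L T^-2]

F has dimensions [L M T^-2]; the rest of the RHS (m) has dimensions [M].
So X must have dimensions [L T^-2] — X = a (acceleration).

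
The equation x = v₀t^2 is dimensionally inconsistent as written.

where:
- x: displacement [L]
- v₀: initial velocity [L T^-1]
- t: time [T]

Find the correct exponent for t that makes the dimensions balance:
The exponent of t should be 1: x = v₀t

The LHS x has dimensions [L]; t has dimensions [T].
As written, the RHS v₀t^2 (exponent 2 on t) has dimensions [L T], which does not match.
With exponent 1, the RHS v₀t has dimensions [L], matching the LHS.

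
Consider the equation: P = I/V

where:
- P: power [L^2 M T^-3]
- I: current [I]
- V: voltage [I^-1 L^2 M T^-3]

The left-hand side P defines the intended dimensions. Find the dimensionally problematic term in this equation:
The right-hand side term I/V

P has dimensions [L^2 M T^-3], but I/V has dimensions [I^2 L^-2 M^-1 T^3], so the term I/V is dimensionally wrong for P.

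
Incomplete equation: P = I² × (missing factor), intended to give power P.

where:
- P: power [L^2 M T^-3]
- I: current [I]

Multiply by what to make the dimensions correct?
R (resistance), dimensions [I^-2 L^2 M T^-3]

P has dimensions [L^2 M T^-3] and I² has dimensions [I^2].
The missing factor must have dimensions [L^2 M T^-3] / [I^2] = [I^-2 L^2 M T^-3], i.e. resistance (R).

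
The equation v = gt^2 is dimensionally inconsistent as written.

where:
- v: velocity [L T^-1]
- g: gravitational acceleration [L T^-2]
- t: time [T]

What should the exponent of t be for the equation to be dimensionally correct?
The exponent of t should be 1: v = gt

The LHS v has dimensions [L T^-1]; t has dimensions [T].
As written, the RHS gt^2 (exponent 2 on t) has dimensions [L], which does not match.
With exponent 1, the RHS gt has dimensions [L T^-1], matching the LHS.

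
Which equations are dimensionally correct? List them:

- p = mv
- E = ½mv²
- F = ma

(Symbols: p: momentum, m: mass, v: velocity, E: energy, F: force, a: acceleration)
Dimensionally correct: p = mv, E = ½mv², F = ma
Dimensionally incorrect: none
Ordered (correct first, then incorrect): p = mv, E = ½mv², F = ma

- p = mv: LHS [L M T^-1], RHS [L M T^-1] → correct ✓
- E = ½mv²: LHS [L^2 M T^-2], RHS [L^2 M T^-2] → correct ✓
- F = ma: LHS [L M T^-2], RHS [L M T^-2] → correct ✓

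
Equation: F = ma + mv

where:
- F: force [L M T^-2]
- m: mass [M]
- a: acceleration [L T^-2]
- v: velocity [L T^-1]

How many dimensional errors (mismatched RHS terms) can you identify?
1

LHS F: [L M T^-2]
- ma: [L M T^-2] ✓
- mv: [L M T^-1] ✗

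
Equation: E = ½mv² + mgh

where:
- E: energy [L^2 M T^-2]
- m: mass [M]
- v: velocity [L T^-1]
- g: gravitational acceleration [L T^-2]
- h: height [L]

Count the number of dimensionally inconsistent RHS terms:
0

LHS E: [L^2 M T^-2]
- ½mv²: [L^2 M T^-2] ✓
- mgh: [L^2 M T^-2] ✓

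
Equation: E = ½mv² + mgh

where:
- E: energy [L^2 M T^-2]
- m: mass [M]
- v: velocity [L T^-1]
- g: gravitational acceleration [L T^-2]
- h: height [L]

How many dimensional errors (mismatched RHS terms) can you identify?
0

LHS E: [L^2 M T^-2]
- ½mv²: [L^2 M T^-2] ✓
- mgh: [L^2 M T^-2] ✓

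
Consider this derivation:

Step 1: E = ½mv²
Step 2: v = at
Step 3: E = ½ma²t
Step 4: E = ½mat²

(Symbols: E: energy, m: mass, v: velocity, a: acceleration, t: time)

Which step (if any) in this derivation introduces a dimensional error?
Step 3

Step 1: E = ½mv² → LHS [L^2 M T^-2], RHS [L^2 M T^-2] ✓
Step 2: v = at → LHS [L T^-1], RHS [L T^-1] ✓
Step 3: E = ½ma²t → LHS [L^2 M T^-2], RHS [L^2 M T^-3] ✗

The first dimensional inconsistency appears in step 3: E = ½ma²t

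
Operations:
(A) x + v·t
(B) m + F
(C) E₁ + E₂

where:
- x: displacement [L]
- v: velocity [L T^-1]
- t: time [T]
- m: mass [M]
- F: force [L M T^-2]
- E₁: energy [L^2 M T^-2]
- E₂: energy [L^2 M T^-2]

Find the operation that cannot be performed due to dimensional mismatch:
(B) m + F

(A) x + v·t: x [L] and v·t [L] — same dimensions ✓
(B) m + F: m [M] and F [L M T^-2] — different dimensions cannot be added/subtracted ✗
(C) E₁ + E₂: E₁ [L^2 M T^-2] and E₂ [L^2 M T^-2] — same dimensions ✓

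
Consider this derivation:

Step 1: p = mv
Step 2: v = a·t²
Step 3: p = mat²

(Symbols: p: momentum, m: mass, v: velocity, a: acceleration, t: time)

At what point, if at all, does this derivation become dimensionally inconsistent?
Step 2

Step 1: p = mv → LHS [L M T^-1], RHS [L M T^-1] ✓
Step 2: v = a·t² → LHS [L T^-1], RHS [L] ✗

The first dimensional inconsistency appears in step 2: v = a·t²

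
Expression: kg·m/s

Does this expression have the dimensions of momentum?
Yes

The expression kg·m/s has dimensions [L M T^-1], which is exactly momentum [L M T^-1].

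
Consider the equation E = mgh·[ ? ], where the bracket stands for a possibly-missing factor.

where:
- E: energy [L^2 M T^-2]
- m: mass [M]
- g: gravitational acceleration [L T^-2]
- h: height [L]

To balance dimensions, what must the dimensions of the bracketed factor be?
Nothing is missing — the bracketed factor must be dimensionless.

E has dimensions [L^2 M T^-2] and mgh already has dimensions [L^2 M T^-2], so E = mgh is dimensionally complete.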